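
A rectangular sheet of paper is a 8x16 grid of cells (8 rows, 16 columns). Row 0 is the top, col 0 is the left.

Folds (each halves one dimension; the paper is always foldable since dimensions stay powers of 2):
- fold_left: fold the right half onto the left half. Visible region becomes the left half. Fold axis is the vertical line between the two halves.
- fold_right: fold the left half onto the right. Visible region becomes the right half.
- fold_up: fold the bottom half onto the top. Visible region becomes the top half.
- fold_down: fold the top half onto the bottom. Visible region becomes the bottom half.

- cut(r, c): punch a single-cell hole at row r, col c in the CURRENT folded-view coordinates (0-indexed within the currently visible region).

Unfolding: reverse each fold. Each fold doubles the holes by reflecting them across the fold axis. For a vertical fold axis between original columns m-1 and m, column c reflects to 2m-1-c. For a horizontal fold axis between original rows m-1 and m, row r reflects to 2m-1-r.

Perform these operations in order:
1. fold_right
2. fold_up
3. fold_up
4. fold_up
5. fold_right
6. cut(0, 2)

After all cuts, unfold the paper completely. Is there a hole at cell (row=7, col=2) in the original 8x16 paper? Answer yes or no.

Op 1 fold_right: fold axis v@8; visible region now rows[0,8) x cols[8,16) = 8x8
Op 2 fold_up: fold axis h@4; visible region now rows[0,4) x cols[8,16) = 4x8
Op 3 fold_up: fold axis h@2; visible region now rows[0,2) x cols[8,16) = 2x8
Op 4 fold_up: fold axis h@1; visible region now rows[0,1) x cols[8,16) = 1x8
Op 5 fold_right: fold axis v@12; visible region now rows[0,1) x cols[12,16) = 1x4
Op 6 cut(0, 2): punch at orig (0,14); cuts so far [(0, 14)]; region rows[0,1) x cols[12,16) = 1x4
Unfold 1 (reflect across v@12): 2 holes -> [(0, 9), (0, 14)]
Unfold 2 (reflect across h@1): 4 holes -> [(0, 9), (0, 14), (1, 9), (1, 14)]
Unfold 3 (reflect across h@2): 8 holes -> [(0, 9), (0, 14), (1, 9), (1, 14), (2, 9), (2, 14), (3, 9), (3, 14)]
Unfold 4 (reflect across h@4): 16 holes -> [(0, 9), (0, 14), (1, 9), (1, 14), (2, 9), (2, 14), (3, 9), (3, 14), (4, 9), (4, 14), (5, 9), (5, 14), (6, 9), (6, 14), (7, 9), (7, 14)]
Unfold 5 (reflect across v@8): 32 holes -> [(0, 1), (0, 6), (0, 9), (0, 14), (1, 1), (1, 6), (1, 9), (1, 14), (2, 1), (2, 6), (2, 9), (2, 14), (3, 1), (3, 6), (3, 9), (3, 14), (4, 1), (4, 6), (4, 9), (4, 14), (5, 1), (5, 6), (5, 9), (5, 14), (6, 1), (6, 6), (6, 9), (6, 14), (7, 1), (7, 6), (7, 9), (7, 14)]
Holes: [(0, 1), (0, 6), (0, 9), (0, 14), (1, 1), (1, 6), (1, 9), (1, 14), (2, 1), (2, 6), (2, 9), (2, 14), (3, 1), (3, 6), (3, 9), (3, 14), (4, 1), (4, 6), (4, 9), (4, 14), (5, 1), (5, 6), (5, 9), (5, 14), (6, 1), (6, 6), (6, 9), (6, 14), (7, 1), (7, 6), (7, 9), (7, 14)]

Answer: no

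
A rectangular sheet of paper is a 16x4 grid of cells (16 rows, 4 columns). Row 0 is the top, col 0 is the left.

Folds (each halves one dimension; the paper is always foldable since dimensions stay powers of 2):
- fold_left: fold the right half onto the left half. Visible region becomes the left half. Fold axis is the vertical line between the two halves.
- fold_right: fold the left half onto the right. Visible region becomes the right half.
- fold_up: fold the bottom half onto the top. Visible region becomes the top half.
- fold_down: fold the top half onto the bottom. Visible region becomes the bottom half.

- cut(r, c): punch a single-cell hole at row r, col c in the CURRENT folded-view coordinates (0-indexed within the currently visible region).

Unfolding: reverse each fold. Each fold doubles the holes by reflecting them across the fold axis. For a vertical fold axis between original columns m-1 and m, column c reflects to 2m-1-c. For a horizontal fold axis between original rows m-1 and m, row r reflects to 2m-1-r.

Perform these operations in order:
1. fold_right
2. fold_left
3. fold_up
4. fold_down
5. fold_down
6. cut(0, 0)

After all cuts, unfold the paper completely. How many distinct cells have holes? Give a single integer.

Answer: 32

Derivation:
Op 1 fold_right: fold axis v@2; visible region now rows[0,16) x cols[2,4) = 16x2
Op 2 fold_left: fold axis v@3; visible region now rows[0,16) x cols[2,3) = 16x1
Op 3 fold_up: fold axis h@8; visible region now rows[0,8) x cols[2,3) = 8x1
Op 4 fold_down: fold axis h@4; visible region now rows[4,8) x cols[2,3) = 4x1
Op 5 fold_down: fold axis h@6; visible region now rows[6,8) x cols[2,3) = 2x1
Op 6 cut(0, 0): punch at orig (6,2); cuts so far [(6, 2)]; region rows[6,8) x cols[2,3) = 2x1
Unfold 1 (reflect across h@6): 2 holes -> [(5, 2), (6, 2)]
Unfold 2 (reflect across h@4): 4 holes -> [(1, 2), (2, 2), (5, 2), (6, 2)]
Unfold 3 (reflect across h@8): 8 holes -> [(1, 2), (2, 2), (5, 2), (6, 2), (9, 2), (10, 2), (13, 2), (14, 2)]
Unfold 4 (reflect across v@3): 16 holes -> [(1, 2), (1, 3), (2, 2), (2, 3), (5, 2), (5, 3), (6, 2), (6, 3), (9, 2), (9, 3), (10, 2), (10, 3), (13, 2), (13, 3), (14, 2), (14, 3)]
Unfold 5 (reflect across v@2): 32 holes -> [(1, 0), (1, 1), (1, 2), (1, 3), (2, 0), (2, 1), (2, 2), (2, 3), (5, 0), (5, 1), (5, 2), (5, 3), (6, 0), (6, 1), (6, 2), (6, 3), (9, 0), (9, 1), (9, 2), (9, 3), (10, 0), (10, 1), (10, 2), (10, 3), (13, 0), (13, 1), (13, 2), (13, 3), (14, 0), (14, 1), (14, 2), (14, 3)]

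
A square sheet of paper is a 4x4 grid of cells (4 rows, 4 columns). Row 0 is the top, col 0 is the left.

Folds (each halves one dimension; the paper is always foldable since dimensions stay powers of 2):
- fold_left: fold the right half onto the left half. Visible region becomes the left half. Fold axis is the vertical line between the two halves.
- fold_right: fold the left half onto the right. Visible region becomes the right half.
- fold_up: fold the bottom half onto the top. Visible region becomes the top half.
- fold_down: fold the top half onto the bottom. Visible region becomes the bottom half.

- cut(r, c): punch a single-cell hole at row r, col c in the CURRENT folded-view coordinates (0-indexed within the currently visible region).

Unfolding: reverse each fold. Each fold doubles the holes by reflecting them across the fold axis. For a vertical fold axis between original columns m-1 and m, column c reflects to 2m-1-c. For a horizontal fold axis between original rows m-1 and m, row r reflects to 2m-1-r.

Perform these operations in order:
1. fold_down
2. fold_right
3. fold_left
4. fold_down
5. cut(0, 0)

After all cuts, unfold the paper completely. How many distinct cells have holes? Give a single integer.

Op 1 fold_down: fold axis h@2; visible region now rows[2,4) x cols[0,4) = 2x4
Op 2 fold_right: fold axis v@2; visible region now rows[2,4) x cols[2,4) = 2x2
Op 3 fold_left: fold axis v@3; visible region now rows[2,4) x cols[2,3) = 2x1
Op 4 fold_down: fold axis h@3; visible region now rows[3,4) x cols[2,3) = 1x1
Op 5 cut(0, 0): punch at orig (3,2); cuts so far [(3, 2)]; region rows[3,4) x cols[2,3) = 1x1
Unfold 1 (reflect across h@3): 2 holes -> [(2, 2), (3, 2)]
Unfold 2 (reflect across v@3): 4 holes -> [(2, 2), (2, 3), (3, 2), (3, 3)]
Unfold 3 (reflect across v@2): 8 holes -> [(2, 0), (2, 1), (2, 2), (2, 3), (3, 0), (3, 1), (3, 2), (3, 3)]
Unfold 4 (reflect across h@2): 16 holes -> [(0, 0), (0, 1), (0, 2), (0, 3), (1, 0), (1, 1), (1, 2), (1, 3), (2, 0), (2, 1), (2, 2), (2, 3), (3, 0), (3, 1), (3, 2), (3, 3)]

Answer: 16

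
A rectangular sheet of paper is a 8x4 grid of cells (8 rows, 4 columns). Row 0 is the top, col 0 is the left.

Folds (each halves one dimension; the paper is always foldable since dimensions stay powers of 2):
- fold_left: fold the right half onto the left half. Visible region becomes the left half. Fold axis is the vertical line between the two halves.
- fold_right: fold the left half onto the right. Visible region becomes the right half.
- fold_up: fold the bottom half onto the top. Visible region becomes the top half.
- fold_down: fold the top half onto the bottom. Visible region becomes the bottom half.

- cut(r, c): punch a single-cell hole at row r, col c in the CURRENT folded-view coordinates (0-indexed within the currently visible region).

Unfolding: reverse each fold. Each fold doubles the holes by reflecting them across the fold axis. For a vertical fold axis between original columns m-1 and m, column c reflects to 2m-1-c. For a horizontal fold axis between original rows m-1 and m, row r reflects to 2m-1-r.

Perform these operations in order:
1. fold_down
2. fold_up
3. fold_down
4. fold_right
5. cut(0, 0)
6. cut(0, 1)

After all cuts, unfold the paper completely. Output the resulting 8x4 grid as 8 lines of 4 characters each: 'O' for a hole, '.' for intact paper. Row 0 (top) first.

Op 1 fold_down: fold axis h@4; visible region now rows[4,8) x cols[0,4) = 4x4
Op 2 fold_up: fold axis h@6; visible region now rows[4,6) x cols[0,4) = 2x4
Op 3 fold_down: fold axis h@5; visible region now rows[5,6) x cols[0,4) = 1x4
Op 4 fold_right: fold axis v@2; visible region now rows[5,6) x cols[2,4) = 1x2
Op 5 cut(0, 0): punch at orig (5,2); cuts so far [(5, 2)]; region rows[5,6) x cols[2,4) = 1x2
Op 6 cut(0, 1): punch at orig (5,3); cuts so far [(5, 2), (5, 3)]; region rows[5,6) x cols[2,4) = 1x2
Unfold 1 (reflect across v@2): 4 holes -> [(5, 0), (5, 1), (5, 2), (5, 3)]
Unfold 2 (reflect across h@5): 8 holes -> [(4, 0), (4, 1), (4, 2), (4, 3), (5, 0), (5, 1), (5, 2), (5, 3)]
Unfold 3 (reflect across h@6): 16 holes -> [(4, 0), (4, 1), (4, 2), (4, 3), (5, 0), (5, 1), (5, 2), (5, 3), (6, 0), (6, 1), (6, 2), (6, 3), (7, 0), (7, 1), (7, 2), (7, 3)]
Unfold 4 (reflect across h@4): 32 holes -> [(0, 0), (0, 1), (0, 2), (0, 3), (1, 0), (1, 1), (1, 2), (1, 3), (2, 0), (2, 1), (2, 2), (2, 3), (3, 0), (3, 1), (3, 2), (3, 3), (4, 0), (4, 1), (4, 2), (4, 3), (5, 0), (5, 1), (5, 2), (5, 3), (6, 0), (6, 1), (6, 2), (6, 3), (7, 0), (7, 1), (7, 2), (7, 3)]

Answer: OOOO
OOOO
OOOO
OOOO
OOOO
OOOO
OOOO
OOOO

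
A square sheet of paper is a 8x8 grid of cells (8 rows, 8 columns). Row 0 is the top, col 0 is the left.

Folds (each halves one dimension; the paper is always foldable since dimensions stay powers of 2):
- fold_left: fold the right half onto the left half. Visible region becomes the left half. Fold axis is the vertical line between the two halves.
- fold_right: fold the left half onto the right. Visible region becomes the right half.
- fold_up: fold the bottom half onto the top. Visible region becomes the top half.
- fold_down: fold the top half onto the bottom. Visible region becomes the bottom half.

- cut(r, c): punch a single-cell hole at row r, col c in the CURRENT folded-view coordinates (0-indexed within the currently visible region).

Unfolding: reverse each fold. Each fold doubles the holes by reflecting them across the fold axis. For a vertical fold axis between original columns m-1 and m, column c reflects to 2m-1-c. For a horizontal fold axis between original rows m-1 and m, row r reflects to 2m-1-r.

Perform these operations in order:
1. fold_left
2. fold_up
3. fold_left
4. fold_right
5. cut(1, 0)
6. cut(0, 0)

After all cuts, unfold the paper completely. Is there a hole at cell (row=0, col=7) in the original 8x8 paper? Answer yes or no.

Answer: yes

Derivation:
Op 1 fold_left: fold axis v@4; visible region now rows[0,8) x cols[0,4) = 8x4
Op 2 fold_up: fold axis h@4; visible region now rows[0,4) x cols[0,4) = 4x4
Op 3 fold_left: fold axis v@2; visible region now rows[0,4) x cols[0,2) = 4x2
Op 4 fold_right: fold axis v@1; visible region now rows[0,4) x cols[1,2) = 4x1
Op 5 cut(1, 0): punch at orig (1,1); cuts so far [(1, 1)]; region rows[0,4) x cols[1,2) = 4x1
Op 6 cut(0, 0): punch at orig (0,1); cuts so far [(0, 1), (1, 1)]; region rows[0,4) x cols[1,2) = 4x1
Unfold 1 (reflect across v@1): 4 holes -> [(0, 0), (0, 1), (1, 0), (1, 1)]
Unfold 2 (reflect across v@2): 8 holes -> [(0, 0), (0, 1), (0, 2), (0, 3), (1, 0), (1, 1), (1, 2), (1, 3)]
Unfold 3 (reflect across h@4): 16 holes -> [(0, 0), (0, 1), (0, 2), (0, 3), (1, 0), (1, 1), (1, 2), (1, 3), (6, 0), (6, 1), (6, 2), (6, 3), (7, 0), (7, 1), (7, 2), (7, 3)]
Unfold 4 (reflect across v@4): 32 holes -> [(0, 0), (0, 1), (0, 2), (0, 3), (0, 4), (0, 5), (0, 6), (0, 7), (1, 0), (1, 1), (1, 2), (1, 3), (1, 4), (1, 5), (1, 6), (1, 7), (6, 0), (6, 1), (6, 2), (6, 3), (6, 4), (6, 5), (6, 6), (6, 7), (7, 0), (7, 1), (7, 2), (7, 3), (7, 4), (7, 5), (7, 6), (7, 7)]
Holes: [(0, 0), (0, 1), (0, 2), (0, 3), (0, 4), (0, 5), (0, 6), (0, 7), (1, 0), (1, 1), (1, 2), (1, 3), (1, 4), (1, 5), (1, 6), (1, 7), (6, 0), (6, 1), (6, 2), (6, 3), (6, 4), (6, 5), (6, 6), (6, 7), (7, 0), (7, 1), (7, 2), (7, 3), (7, 4), (7, 5), (7, 6), (7, 7)]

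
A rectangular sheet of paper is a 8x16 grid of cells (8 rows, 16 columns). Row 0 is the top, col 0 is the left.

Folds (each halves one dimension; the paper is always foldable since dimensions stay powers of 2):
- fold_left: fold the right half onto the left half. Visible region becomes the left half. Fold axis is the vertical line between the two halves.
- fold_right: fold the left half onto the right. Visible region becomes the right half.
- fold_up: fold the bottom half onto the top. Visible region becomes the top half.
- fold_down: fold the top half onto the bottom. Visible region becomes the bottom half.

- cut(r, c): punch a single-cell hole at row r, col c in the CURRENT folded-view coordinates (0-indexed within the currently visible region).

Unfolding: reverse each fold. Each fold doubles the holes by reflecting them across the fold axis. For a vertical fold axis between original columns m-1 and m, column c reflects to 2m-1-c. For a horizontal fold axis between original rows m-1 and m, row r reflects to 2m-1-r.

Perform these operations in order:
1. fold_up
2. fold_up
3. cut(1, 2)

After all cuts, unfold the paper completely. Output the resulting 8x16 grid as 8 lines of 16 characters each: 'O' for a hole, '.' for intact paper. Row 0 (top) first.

Op 1 fold_up: fold axis h@4; visible region now rows[0,4) x cols[0,16) = 4x16
Op 2 fold_up: fold axis h@2; visible region now rows[0,2) x cols[0,16) = 2x16
Op 3 cut(1, 2): punch at orig (1,2); cuts so far [(1, 2)]; region rows[0,2) x cols[0,16) = 2x16
Unfold 1 (reflect across h@2): 2 holes -> [(1, 2), (2, 2)]
Unfold 2 (reflect across h@4): 4 holes -> [(1, 2), (2, 2), (5, 2), (6, 2)]

Answer: ................
..O.............
..O.............
................
................
..O.............
..O.............
................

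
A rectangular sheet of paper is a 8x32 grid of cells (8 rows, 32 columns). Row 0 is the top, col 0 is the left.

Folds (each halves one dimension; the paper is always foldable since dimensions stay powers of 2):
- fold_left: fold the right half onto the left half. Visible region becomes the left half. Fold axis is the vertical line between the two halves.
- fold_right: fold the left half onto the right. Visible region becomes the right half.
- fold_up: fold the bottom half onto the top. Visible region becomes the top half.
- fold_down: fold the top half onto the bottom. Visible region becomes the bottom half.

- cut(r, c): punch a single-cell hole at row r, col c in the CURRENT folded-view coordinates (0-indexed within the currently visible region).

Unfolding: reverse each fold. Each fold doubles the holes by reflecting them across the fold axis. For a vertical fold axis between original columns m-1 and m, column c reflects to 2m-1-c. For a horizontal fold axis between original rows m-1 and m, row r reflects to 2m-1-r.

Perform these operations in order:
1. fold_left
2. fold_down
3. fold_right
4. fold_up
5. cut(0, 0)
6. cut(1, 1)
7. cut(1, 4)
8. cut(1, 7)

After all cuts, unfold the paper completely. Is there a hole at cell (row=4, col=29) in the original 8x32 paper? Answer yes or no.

Answer: no

Derivation:
Op 1 fold_left: fold axis v@16; visible region now rows[0,8) x cols[0,16) = 8x16
Op 2 fold_down: fold axis h@4; visible region now rows[4,8) x cols[0,16) = 4x16
Op 3 fold_right: fold axis v@8; visible region now rows[4,8) x cols[8,16) = 4x8
Op 4 fold_up: fold axis h@6; visible region now rows[4,6) x cols[8,16) = 2x8
Op 5 cut(0, 0): punch at orig (4,8); cuts so far [(4, 8)]; region rows[4,6) x cols[8,16) = 2x8
Op 6 cut(1, 1): punch at orig (5,9); cuts so far [(4, 8), (5, 9)]; region rows[4,6) x cols[8,16) = 2x8
Op 7 cut(1, 4): punch at orig (5,12); cuts so far [(4, 8), (5, 9), (5, 12)]; region rows[4,6) x cols[8,16) = 2x8
Op 8 cut(1, 7): punch at orig (5,15); cuts so far [(4, 8), (5, 9), (5, 12), (5, 15)]; region rows[4,6) x cols[8,16) = 2x8
Unfold 1 (reflect across h@6): 8 holes -> [(4, 8), (5, 9), (5, 12), (5, 15), (6, 9), (6, 12), (6, 15), (7, 8)]
Unfold 2 (reflect across v@8): 16 holes -> [(4, 7), (4, 8), (5, 0), (5, 3), (5, 6), (5, 9), (5, 12), (5, 15), (6, 0), (6, 3), (6, 6), (6, 9), (6, 12), (6, 15), (7, 7), (7, 8)]
Unfold 3 (reflect across h@4): 32 holes -> [(0, 7), (0, 8), (1, 0), (1, 3), (1, 6), (1, 9), (1, 12), (1, 15), (2, 0), (2, 3), (2, 6), (2, 9), (2, 12), (2, 15), (3, 7), (3, 8), (4, 7), (4, 8), (5, 0), (5, 3), (5, 6), (5, 9), (5, 12), (5, 15), (6, 0), (6, 3), (6, 6), (6, 9), (6, 12), (6, 15), (7, 7), (7, 8)]
Unfold 4 (reflect across v@16): 64 holes -> [(0, 7), (0, 8), (0, 23), (0, 24), (1, 0), (1, 3), (1, 6), (1, 9), (1, 12), (1, 15), (1, 16), (1, 19), (1, 22), (1, 25), (1, 28), (1, 31), (2, 0), (2, 3), (2, 6), (2, 9), (2, 12), (2, 15), (2, 16), (2, 19), (2, 22), (2, 25), (2, 28), (2, 31), (3, 7), (3, 8), (3, 23), (3, 24), (4, 7), (4, 8), (4, 23), (4, 24), (5, 0), (5, 3), (5, 6), (5, 9), (5, 12), (5, 15), (5, 16), (5, 19), (5, 22), (5, 25), (5, 28), (5, 31), (6, 0), (6, 3), (6, 6), (6, 9), (6, 12), (6, 15), (6, 16), (6, 19), (6, 22), (6, 25), (6, 28), (6, 31), (7, 7), (7, 8), (7, 23), (7, 24)]
Holes: [(0, 7), (0, 8), (0, 23), (0, 24), (1, 0), (1, 3), (1, 6), (1, 9), (1, 12), (1, 15), (1, 16), (1, 19), (1, 22), (1, 25), (1, 28), (1, 31), (2, 0), (2, 3), (2, 6), (2, 9), (2, 12), (2, 15), (2, 16), (2, 19), (2, 22), (2, 25), (2, 28), (2, 31), (3, 7), (3, 8), (3, 23), (3, 24), (4, 7), (4, 8), (4, 23), (4, 24), (5, 0), (5, 3), (5, 6), (5, 9), (5, 12), (5, 15), (5, 16), (5, 19), (5, 22), (5, 25), (5, 28), (5, 31), (6, 0), (6, 3), (6, 6), (6, 9), (6, 12), (6, 15), (6, 16), (6, 19), (6, 22), (6, 25), (6, 28), (6, 31), (7, 7), (7, 8), (7, 23), (7, 24)]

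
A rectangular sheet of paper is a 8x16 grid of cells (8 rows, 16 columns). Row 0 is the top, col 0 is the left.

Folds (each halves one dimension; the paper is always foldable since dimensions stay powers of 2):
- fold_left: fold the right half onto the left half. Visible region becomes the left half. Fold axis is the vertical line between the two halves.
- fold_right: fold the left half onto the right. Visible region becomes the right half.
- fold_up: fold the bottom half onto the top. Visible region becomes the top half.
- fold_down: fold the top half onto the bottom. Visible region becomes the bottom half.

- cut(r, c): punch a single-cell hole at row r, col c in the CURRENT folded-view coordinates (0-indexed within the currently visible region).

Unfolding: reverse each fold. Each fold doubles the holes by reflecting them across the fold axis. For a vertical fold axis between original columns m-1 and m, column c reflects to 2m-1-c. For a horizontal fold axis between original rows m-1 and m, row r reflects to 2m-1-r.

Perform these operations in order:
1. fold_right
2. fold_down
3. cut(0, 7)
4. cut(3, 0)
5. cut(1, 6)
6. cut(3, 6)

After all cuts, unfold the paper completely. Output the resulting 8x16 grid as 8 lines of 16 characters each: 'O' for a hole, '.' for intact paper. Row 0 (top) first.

Answer: .O.....OO.....O.
................
.O............O.
O..............O
O..............O
.O............O.
................
.O.....OO.....O.

Derivation:
Op 1 fold_right: fold axis v@8; visible region now rows[0,8) x cols[8,16) = 8x8
Op 2 fold_down: fold axis h@4; visible region now rows[4,8) x cols[8,16) = 4x8
Op 3 cut(0, 7): punch at orig (4,15); cuts so far [(4, 15)]; region rows[4,8) x cols[8,16) = 4x8
Op 4 cut(3, 0): punch at orig (7,8); cuts so far [(4, 15), (7, 8)]; region rows[4,8) x cols[8,16) = 4x8
Op 5 cut(1, 6): punch at orig (5,14); cuts so far [(4, 15), (5, 14), (7, 8)]; region rows[4,8) x cols[8,16) = 4x8
Op 6 cut(3, 6): punch at orig (7,14); cuts so far [(4, 15), (5, 14), (7, 8), (7, 14)]; region rows[4,8) x cols[8,16) = 4x8
Unfold 1 (reflect across h@4): 8 holes -> [(0, 8), (0, 14), (2, 14), (3, 15), (4, 15), (5, 14), (7, 8), (7, 14)]
Unfold 2 (reflect across v@8): 16 holes -> [(0, 1), (0, 7), (0, 8), (0, 14), (2, 1), (2, 14), (3, 0), (3, 15), (4, 0), (4, 15), (5, 1), (5, 14), (7, 1), (7, 7), (7, 8), (7, 14)]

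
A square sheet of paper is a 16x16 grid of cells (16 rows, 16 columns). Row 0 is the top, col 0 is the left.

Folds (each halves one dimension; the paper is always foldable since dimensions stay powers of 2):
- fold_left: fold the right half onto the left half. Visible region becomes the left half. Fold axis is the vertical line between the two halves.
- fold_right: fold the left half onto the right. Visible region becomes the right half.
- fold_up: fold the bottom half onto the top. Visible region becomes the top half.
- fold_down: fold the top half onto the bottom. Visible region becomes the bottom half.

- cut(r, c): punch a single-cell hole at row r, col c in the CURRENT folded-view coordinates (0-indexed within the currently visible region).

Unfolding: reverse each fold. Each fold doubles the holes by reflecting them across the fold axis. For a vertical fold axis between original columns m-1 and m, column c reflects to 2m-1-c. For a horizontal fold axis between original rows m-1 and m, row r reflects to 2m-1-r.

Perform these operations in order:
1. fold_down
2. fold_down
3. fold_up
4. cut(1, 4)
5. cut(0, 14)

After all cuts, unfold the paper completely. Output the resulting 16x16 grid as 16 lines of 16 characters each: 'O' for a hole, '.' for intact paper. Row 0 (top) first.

Op 1 fold_down: fold axis h@8; visible region now rows[8,16) x cols[0,16) = 8x16
Op 2 fold_down: fold axis h@12; visible region now rows[12,16) x cols[0,16) = 4x16
Op 3 fold_up: fold axis h@14; visible region now rows[12,14) x cols[0,16) = 2x16
Op 4 cut(1, 4): punch at orig (13,4); cuts so far [(13, 4)]; region rows[12,14) x cols[0,16) = 2x16
Op 5 cut(0, 14): punch at orig (12,14); cuts so far [(12, 14), (13, 4)]; region rows[12,14) x cols[0,16) = 2x16
Unfold 1 (reflect across h@14): 4 holes -> [(12, 14), (13, 4), (14, 4), (15, 14)]
Unfold 2 (reflect across h@12): 8 holes -> [(8, 14), (9, 4), (10, 4), (11, 14), (12, 14), (13, 4), (14, 4), (15, 14)]
Unfold 3 (reflect across h@8): 16 holes -> [(0, 14), (1, 4), (2, 4), (3, 14), (4, 14), (5, 4), (6, 4), (7, 14), (8, 14), (9, 4), (10, 4), (11, 14), (12, 14), (13, 4), (14, 4), (15, 14)]

Answer: ..............O.
....O...........
....O...........
..............O.
..............O.
....O...........
....O...........
..............O.
..............O.
....O...........
....O...........
..............O.
..............O.
....O...........
....O...........
..............O.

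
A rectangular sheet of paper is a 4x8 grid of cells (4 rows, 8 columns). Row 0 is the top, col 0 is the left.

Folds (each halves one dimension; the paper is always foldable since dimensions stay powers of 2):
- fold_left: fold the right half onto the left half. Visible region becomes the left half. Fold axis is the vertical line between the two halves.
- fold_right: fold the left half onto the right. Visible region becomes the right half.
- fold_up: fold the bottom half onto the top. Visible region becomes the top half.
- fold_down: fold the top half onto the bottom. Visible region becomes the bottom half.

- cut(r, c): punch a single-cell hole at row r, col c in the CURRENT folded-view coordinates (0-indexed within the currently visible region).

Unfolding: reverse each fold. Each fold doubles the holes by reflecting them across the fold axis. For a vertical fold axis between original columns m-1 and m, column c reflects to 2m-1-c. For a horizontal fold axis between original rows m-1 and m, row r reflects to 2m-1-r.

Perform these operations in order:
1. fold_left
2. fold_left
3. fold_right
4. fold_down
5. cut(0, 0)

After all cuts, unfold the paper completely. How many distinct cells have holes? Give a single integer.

Answer: 16

Derivation:
Op 1 fold_left: fold axis v@4; visible region now rows[0,4) x cols[0,4) = 4x4
Op 2 fold_left: fold axis v@2; visible region now rows[0,4) x cols[0,2) = 4x2
Op 3 fold_right: fold axis v@1; visible region now rows[0,4) x cols[1,2) = 4x1
Op 4 fold_down: fold axis h@2; visible region now rows[2,4) x cols[1,2) = 2x1
Op 5 cut(0, 0): punch at orig (2,1); cuts so far [(2, 1)]; region rows[2,4) x cols[1,2) = 2x1
Unfold 1 (reflect across h@2): 2 holes -> [(1, 1), (2, 1)]
Unfold 2 (reflect across v@1): 4 holes -> [(1, 0), (1, 1), (2, 0), (2, 1)]
Unfold 3 (reflect across v@2): 8 holes -> [(1, 0), (1, 1), (1, 2), (1, 3), (2, 0), (2, 1), (2, 2), (2, 3)]
Unfold 4 (reflect across v@4): 16 holes -> [(1, 0), (1, 1), (1, 2), (1, 3), (1, 4), (1, 5), (1, 6), (1, 7), (2, 0), (2, 1), (2, 2), (2, 3), (2, 4), (2, 5), (2, 6), (2, 7)]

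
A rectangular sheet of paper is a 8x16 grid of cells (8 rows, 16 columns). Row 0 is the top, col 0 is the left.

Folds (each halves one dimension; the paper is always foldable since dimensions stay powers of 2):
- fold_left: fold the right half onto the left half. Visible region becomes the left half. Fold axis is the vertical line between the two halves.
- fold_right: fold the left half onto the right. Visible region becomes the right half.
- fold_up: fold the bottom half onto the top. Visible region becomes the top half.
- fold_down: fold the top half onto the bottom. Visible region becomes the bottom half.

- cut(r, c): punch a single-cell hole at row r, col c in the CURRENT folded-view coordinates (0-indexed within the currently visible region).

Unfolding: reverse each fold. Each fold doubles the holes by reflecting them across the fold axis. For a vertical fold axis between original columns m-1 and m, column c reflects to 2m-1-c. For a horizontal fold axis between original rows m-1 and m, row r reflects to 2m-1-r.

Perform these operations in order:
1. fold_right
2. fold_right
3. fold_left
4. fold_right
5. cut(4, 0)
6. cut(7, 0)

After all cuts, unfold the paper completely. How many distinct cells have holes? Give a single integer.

Answer: 32

Derivation:
Op 1 fold_right: fold axis v@8; visible region now rows[0,8) x cols[8,16) = 8x8
Op 2 fold_right: fold axis v@12; visible region now rows[0,8) x cols[12,16) = 8x4
Op 3 fold_left: fold axis v@14; visible region now rows[0,8) x cols[12,14) = 8x2
Op 4 fold_right: fold axis v@13; visible region now rows[0,8) x cols[13,14) = 8x1
Op 5 cut(4, 0): punch at orig (4,13); cuts so far [(4, 13)]; region rows[0,8) x cols[13,14) = 8x1
Op 6 cut(7, 0): punch at orig (7,13); cuts so far [(4, 13), (7, 13)]; region rows[0,8) x cols[13,14) = 8x1
Unfold 1 (reflect across v@13): 4 holes -> [(4, 12), (4, 13), (7, 12), (7, 13)]
Unfold 2 (reflect across v@14): 8 holes -> [(4, 12), (4, 13), (4, 14), (4, 15), (7, 12), (7, 13), (7, 14), (7, 15)]
Unfold 3 (reflect across v@12): 16 holes -> [(4, 8), (4, 9), (4, 10), (4, 11), (4, 12), (4, 13), (4, 14), (4, 15), (7, 8), (7, 9), (7, 10), (7, 11), (7, 12), (7, 13), (7, 14), (7, 15)]
Unfold 4 (reflect across v@8): 32 holes -> [(4, 0), (4, 1), (4, 2), (4, 3), (4, 4), (4, 5), (4, 6), (4, 7), (4, 8), (4, 9), (4, 10), (4, 11), (4, 12), (4, 13), (4, 14), (4, 15), (7, 0), (7, 1), (7, 2), (7, 3), (7, 4), (7, 5), (7, 6), (7, 7), (7, 8), (7, 9), (7, 10), (7, 11), (7, 12), (7, 13), (7, 14), (7, 15)]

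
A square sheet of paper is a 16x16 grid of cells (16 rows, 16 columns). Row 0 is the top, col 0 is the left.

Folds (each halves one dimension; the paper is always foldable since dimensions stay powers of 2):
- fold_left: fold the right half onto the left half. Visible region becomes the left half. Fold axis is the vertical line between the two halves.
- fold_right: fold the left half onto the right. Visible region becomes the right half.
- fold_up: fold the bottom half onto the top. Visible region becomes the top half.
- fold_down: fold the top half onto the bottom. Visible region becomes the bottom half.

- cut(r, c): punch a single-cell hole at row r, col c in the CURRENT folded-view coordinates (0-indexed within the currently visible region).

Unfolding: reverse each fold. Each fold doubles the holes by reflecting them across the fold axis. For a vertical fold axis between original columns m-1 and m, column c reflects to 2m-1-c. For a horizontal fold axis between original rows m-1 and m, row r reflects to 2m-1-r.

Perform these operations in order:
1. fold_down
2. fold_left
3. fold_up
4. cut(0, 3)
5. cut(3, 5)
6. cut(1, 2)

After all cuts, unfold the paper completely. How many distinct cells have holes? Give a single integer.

Answer: 24

Derivation:
Op 1 fold_down: fold axis h@8; visible region now rows[8,16) x cols[0,16) = 8x16
Op 2 fold_left: fold axis v@8; visible region now rows[8,16) x cols[0,8) = 8x8
Op 3 fold_up: fold axis h@12; visible region now rows[8,12) x cols[0,8) = 4x8
Op 4 cut(0, 3): punch at orig (8,3); cuts so far [(8, 3)]; region rows[8,12) x cols[0,8) = 4x8
Op 5 cut(3, 5): punch at orig (11,5); cuts so far [(8, 3), (11, 5)]; region rows[8,12) x cols[0,8) = 4x8
Op 6 cut(1, 2): punch at orig (9,2); cuts so far [(8, 3), (9, 2), (11, 5)]; region rows[8,12) x cols[0,8) = 4x8
Unfold 1 (reflect across h@12): 6 holes -> [(8, 3), (9, 2), (11, 5), (12, 5), (14, 2), (15, 3)]
Unfold 2 (reflect across v@8): 12 holes -> [(8, 3), (8, 12), (9, 2), (9, 13), (11, 5), (11, 10), (12, 5), (12, 10), (14, 2), (14, 13), (15, 3), (15, 12)]
Unfold 3 (reflect across h@8): 24 holes -> [(0, 3), (0, 12), (1, 2), (1, 13), (3, 5), (3, 10), (4, 5), (4, 10), (6, 2), (6, 13), (7, 3), (7, 12), (8, 3), (8, 12), (9, 2), (9, 13), (11, 5), (11, 10), (12, 5), (12, 10), (14, 2), (14, 13), (15, 3), (15, 12)]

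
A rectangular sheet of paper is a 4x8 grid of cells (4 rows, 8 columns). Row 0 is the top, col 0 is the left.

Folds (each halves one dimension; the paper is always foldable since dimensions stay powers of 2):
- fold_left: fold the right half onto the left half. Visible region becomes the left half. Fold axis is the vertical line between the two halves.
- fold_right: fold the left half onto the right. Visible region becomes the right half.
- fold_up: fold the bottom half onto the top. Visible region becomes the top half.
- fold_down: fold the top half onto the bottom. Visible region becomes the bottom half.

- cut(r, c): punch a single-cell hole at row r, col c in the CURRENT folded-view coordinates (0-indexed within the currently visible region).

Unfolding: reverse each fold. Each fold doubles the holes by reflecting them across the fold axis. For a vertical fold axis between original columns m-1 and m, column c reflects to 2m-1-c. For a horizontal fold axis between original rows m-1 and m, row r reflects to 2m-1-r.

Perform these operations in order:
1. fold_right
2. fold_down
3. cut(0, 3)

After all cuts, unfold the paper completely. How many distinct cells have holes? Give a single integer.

Op 1 fold_right: fold axis v@4; visible region now rows[0,4) x cols[4,8) = 4x4
Op 2 fold_down: fold axis h@2; visible region now rows[2,4) x cols[4,8) = 2x4
Op 3 cut(0, 3): punch at orig (2,7); cuts so far [(2, 7)]; region rows[2,4) x cols[4,8) = 2x4
Unfold 1 (reflect across h@2): 2 holes -> [(1, 7), (2, 7)]
Unfold 2 (reflect across v@4): 4 holes -> [(1, 0), (1, 7), (2, 0), (2, 7)]

Answer: 4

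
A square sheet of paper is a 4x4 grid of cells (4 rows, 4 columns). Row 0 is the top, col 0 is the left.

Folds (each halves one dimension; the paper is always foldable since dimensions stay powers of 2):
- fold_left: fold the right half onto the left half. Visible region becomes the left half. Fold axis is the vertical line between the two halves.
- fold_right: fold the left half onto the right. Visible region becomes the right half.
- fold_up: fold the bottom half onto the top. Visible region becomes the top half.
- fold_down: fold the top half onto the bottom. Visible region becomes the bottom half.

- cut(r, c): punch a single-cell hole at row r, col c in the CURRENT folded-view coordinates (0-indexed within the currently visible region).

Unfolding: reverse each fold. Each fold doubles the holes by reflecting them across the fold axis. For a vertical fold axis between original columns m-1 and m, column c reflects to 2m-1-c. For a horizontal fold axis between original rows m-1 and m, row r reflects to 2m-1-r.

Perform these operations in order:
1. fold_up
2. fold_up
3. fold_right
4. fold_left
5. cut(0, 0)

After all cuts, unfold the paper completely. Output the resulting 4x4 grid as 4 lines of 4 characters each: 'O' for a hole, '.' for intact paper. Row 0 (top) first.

Answer: OOOO
OOOO
OOOO
OOOO

Derivation:
Op 1 fold_up: fold axis h@2; visible region now rows[0,2) x cols[0,4) = 2x4
Op 2 fold_up: fold axis h@1; visible region now rows[0,1) x cols[0,4) = 1x4
Op 3 fold_right: fold axis v@2; visible region now rows[0,1) x cols[2,4) = 1x2
Op 4 fold_left: fold axis v@3; visible region now rows[0,1) x cols[2,3) = 1x1
Op 5 cut(0, 0): punch at orig (0,2); cuts so far [(0, 2)]; region rows[0,1) x cols[2,3) = 1x1
Unfold 1 (reflect across v@3): 2 holes -> [(0, 2), (0, 3)]
Unfold 2 (reflect across v@2): 4 holes -> [(0, 0), (0, 1), (0, 2), (0, 3)]
Unfold 3 (reflect across h@1): 8 holes -> [(0, 0), (0, 1), (0, 2), (0, 3), (1, 0), (1, 1), (1, 2), (1, 3)]
Unfold 4 (reflect across h@2): 16 holes -> [(0, 0), (0, 1), (0, 2), (0, 3), (1, 0), (1, 1), (1, 2), (1, 3), (2, 0), (2, 1), (2, 2), (2, 3), (3, 0), (3, 1), (3, 2), (3, 3)]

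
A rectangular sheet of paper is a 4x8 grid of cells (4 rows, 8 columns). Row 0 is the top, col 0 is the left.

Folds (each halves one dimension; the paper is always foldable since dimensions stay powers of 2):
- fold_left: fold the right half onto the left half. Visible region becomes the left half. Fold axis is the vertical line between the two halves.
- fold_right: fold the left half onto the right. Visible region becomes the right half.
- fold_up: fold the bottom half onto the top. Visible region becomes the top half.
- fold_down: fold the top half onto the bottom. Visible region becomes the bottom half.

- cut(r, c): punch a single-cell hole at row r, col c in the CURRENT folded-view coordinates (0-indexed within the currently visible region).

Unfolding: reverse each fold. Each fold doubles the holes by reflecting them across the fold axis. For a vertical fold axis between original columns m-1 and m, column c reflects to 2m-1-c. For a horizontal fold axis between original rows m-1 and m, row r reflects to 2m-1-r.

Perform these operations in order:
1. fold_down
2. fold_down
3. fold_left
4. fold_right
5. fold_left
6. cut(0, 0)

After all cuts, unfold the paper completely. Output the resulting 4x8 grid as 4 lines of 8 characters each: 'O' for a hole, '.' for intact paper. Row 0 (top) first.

Answer: OOOOOOOO
OOOOOOOO
OOOOOOOO
OOOOOOOO

Derivation:
Op 1 fold_down: fold axis h@2; visible region now rows[2,4) x cols[0,8) = 2x8
Op 2 fold_down: fold axis h@3; visible region now rows[3,4) x cols[0,8) = 1x8
Op 3 fold_left: fold axis v@4; visible region now rows[3,4) x cols[0,4) = 1x4
Op 4 fold_right: fold axis v@2; visible region now rows[3,4) x cols[2,4) = 1x2
Op 5 fold_left: fold axis v@3; visible region now rows[3,4) x cols[2,3) = 1x1
Op 6 cut(0, 0): punch at orig (3,2); cuts so far [(3, 2)]; region rows[3,4) x cols[2,3) = 1x1
Unfold 1 (reflect across v@3): 2 holes -> [(3, 2), (3, 3)]
Unfold 2 (reflect across v@2): 4 holes -> [(3, 0), (3, 1), (3, 2), (3, 3)]
Unfold 3 (reflect across v@4): 8 holes -> [(3, 0), (3, 1), (3, 2), (3, 3), (3, 4), (3, 5), (3, 6), (3, 7)]
Unfold 4 (reflect across h@3): 16 holes -> [(2, 0), (2, 1), (2, 2), (2, 3), (2, 4), (2, 5), (2, 6), (2, 7), (3, 0), (3, 1), (3, 2), (3, 3), (3, 4), (3, 5), (3, 6), (3, 7)]
Unfold 5 (reflect across h@2): 32 holes -> [(0, 0), (0, 1), (0, 2), (0, 3), (0, 4), (0, 5), (0, 6), (0, 7), (1, 0), (1, 1), (1, 2), (1, 3), (1, 4), (1, 5), (1, 6), (1, 7), (2, 0), (2, 1), (2, 2), (2, 3), (2, 4), (2, 5), (2, 6), (2, 7), (3, 0), (3, 1), (3, 2), (3, 3), (3, 4), (3, 5), (3, 6), (3, 7)]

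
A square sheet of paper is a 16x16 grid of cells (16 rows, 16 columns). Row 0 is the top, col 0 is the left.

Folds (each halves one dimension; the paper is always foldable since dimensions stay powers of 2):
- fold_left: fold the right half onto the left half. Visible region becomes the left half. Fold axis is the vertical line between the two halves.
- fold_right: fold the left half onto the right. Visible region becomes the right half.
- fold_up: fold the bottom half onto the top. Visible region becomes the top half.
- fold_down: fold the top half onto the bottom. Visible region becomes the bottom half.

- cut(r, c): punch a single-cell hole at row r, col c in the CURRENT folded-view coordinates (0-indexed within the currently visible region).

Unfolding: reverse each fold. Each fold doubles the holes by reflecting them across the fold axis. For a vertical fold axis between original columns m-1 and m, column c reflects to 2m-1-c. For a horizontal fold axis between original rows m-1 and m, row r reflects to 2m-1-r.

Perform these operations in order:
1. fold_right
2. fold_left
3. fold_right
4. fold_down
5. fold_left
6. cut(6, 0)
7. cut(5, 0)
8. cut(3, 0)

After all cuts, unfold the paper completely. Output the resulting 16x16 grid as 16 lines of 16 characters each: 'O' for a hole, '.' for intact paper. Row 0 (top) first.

Answer: ................
OOOOOOOOOOOOOOOO
OOOOOOOOOOOOOOOO
................
OOOOOOOOOOOOOOOO
................
................
................
................
................
................
OOOOOOOOOOOOOOOO
................
OOOOOOOOOOOOOOOO
OOOOOOOOOOOOOOOO
................

Derivation:
Op 1 fold_right: fold axis v@8; visible region now rows[0,16) x cols[8,16) = 16x8
Op 2 fold_left: fold axis v@12; visible region now rows[0,16) x cols[8,12) = 16x4
Op 3 fold_right: fold axis v@10; visible region now rows[0,16) x cols[10,12) = 16x2
Op 4 fold_down: fold axis h@8; visible region now rows[8,16) x cols[10,12) = 8x2
Op 5 fold_left: fold axis v@11; visible region now rows[8,16) x cols[10,11) = 8x1
Op 6 cut(6, 0): punch at orig (14,10); cuts so far [(14, 10)]; region rows[8,16) x cols[10,11) = 8x1
Op 7 cut(5, 0): punch at orig (13,10); cuts so far [(13, 10), (14, 10)]; region rows[8,16) x cols[10,11) = 8x1
Op 8 cut(3, 0): punch at orig (11,10); cuts so far [(11, 10), (13, 10), (14, 10)]; region rows[8,16) x cols[10,11) = 8x1
Unfold 1 (reflect across v@11): 6 holes -> [(11, 10), (11, 11), (13, 10), (13, 11), (14, 10), (14, 11)]
Unfold 2 (reflect across h@8): 12 holes -> [(1, 10), (1, 11), (2, 10), (2, 11), (4, 10), (4, 11), (11, 10), (11, 11), (13, 10), (13, 11), (14, 10), (14, 11)]
Unfold 3 (reflect across v@10): 24 holes -> [(1, 8), (1, 9), (1, 10), (1, 11), (2, 8), (2, 9), (2, 10), (2, 11), (4, 8), (4, 9), (4, 10), (4, 11), (11, 8), (11, 9), (11, 10), (11, 11), (13, 8), (13, 9), (13, 10), (13, 11), (14, 8), (14, 9), (14, 10), (14, 11)]
Unfold 4 (reflect across v@12): 48 holes -> [(1, 8), (1, 9), (1, 10), (1, 11), (1, 12), (1, 13), (1, 14), (1, 15), (2, 8), (2, 9), (2, 10), (2, 11), (2, 12), (2, 13), (2, 14), (2, 15), (4, 8), (4, 9), (4, 10), (4, 11), (4, 12), (4, 13), (4, 14), (4, 15), (11, 8), (11, 9), (11, 10), (11, 11), (11, 12), (11, 13), (11, 14), (11, 15), (13, 8), (13, 9), (13, 10), (13, 11), (13, 12), (13, 13), (13, 14), (13, 15), (14, 8), (14, 9), (14, 10), (14, 11), (14, 12), (14, 13), (14, 14), (14, 15)]
Unfold 5 (reflect across v@8): 96 holes -> [(1, 0), (1, 1), (1, 2), (1, 3), (1, 4), (1, 5), (1, 6), (1, 7), (1, 8), (1, 9), (1, 10), (1, 11), (1, 12), (1, 13), (1, 14), (1, 15), (2, 0), (2, 1), (2, 2), (2, 3), (2, 4), (2, 5), (2, 6), (2, 7), (2, 8), (2, 9), (2, 10), (2, 11), (2, 12), (2, 13), (2, 14), (2, 15), (4, 0), (4, 1), (4, 2), (4, 3), (4, 4), (4, 5), (4, 6), (4, 7), (4, 8), (4, 9), (4, 10), (4, 11), (4, 12), (4, 13), (4, 14), (4, 15), (11, 0), (11, 1), (11, 2), (11, 3), (11, 4), (11, 5), (11, 6), (11, 7), (11, 8), (11, 9), (11, 10), (11, 11), (11, 12), (11, 13), (11, 14), (11, 15), (13, 0), (13, 1), (13, 2), (13, 3), (13, 4), (13, 5), (13, 6), (13, 7), (13, 8), (13, 9), (13, 10), (13, 11), (13, 12), (13, 13), (13, 14), (13, 15), (14, 0), (14, 1), (14, 2), (14, 3), (14, 4), (14, 5), (14, 6), (14, 7), (14, 8), (14, 9), (14, 10), (14, 11), (14, 12), (14, 13), (14, 14), (14, 15)]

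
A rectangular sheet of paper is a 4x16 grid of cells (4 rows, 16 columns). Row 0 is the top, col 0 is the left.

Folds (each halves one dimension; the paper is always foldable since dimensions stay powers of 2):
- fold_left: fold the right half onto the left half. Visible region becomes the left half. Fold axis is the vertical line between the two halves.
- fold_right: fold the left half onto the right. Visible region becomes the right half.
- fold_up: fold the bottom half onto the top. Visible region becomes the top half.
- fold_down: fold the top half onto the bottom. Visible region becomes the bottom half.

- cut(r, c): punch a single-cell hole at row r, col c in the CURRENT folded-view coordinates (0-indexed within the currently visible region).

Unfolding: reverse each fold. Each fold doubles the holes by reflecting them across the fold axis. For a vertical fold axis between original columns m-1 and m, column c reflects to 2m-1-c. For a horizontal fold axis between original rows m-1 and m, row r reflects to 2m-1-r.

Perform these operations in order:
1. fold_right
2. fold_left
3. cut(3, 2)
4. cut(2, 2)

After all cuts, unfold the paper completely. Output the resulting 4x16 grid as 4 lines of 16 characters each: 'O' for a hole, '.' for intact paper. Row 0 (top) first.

Answer: ................
................
..O..O....O..O..
..O..O....O..O..

Derivation:
Op 1 fold_right: fold axis v@8; visible region now rows[0,4) x cols[8,16) = 4x8
Op 2 fold_left: fold axis v@12; visible region now rows[0,4) x cols[8,12) = 4x4
Op 3 cut(3, 2): punch at orig (3,10); cuts so far [(3, 10)]; region rows[0,4) x cols[8,12) = 4x4
Op 4 cut(2, 2): punch at orig (2,10); cuts so far [(2, 10), (3, 10)]; region rows[0,4) x cols[8,12) = 4x4
Unfold 1 (reflect across v@12): 4 holes -> [(2, 10), (2, 13), (3, 10), (3, 13)]
Unfold 2 (reflect across v@8): 8 holes -> [(2, 2), (2, 5), (2, 10), (2, 13), (3, 2), (3, 5), (3, 10), (3, 13)]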